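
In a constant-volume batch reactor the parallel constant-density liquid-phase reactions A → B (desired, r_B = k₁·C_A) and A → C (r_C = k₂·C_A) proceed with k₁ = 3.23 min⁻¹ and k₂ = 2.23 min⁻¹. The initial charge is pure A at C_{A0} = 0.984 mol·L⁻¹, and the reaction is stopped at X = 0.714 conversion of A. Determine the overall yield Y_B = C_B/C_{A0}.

0.422

C_A = C_{A0}(1−X) = 0.2814 mol·L⁻¹.
Both paths are first order in A, so the instantaneous fraction to B is constant: dC_B/d(−C_A) = k₁/(k₁+k₂) = 0.5916.
C_B = 0.5916·(C_{A0}−C_A) = 0.5916×0.7026 = 0.416 mol·L⁻¹.
Y_B = C_B/C_{A0} = 0.4156/0.984 = 0.422.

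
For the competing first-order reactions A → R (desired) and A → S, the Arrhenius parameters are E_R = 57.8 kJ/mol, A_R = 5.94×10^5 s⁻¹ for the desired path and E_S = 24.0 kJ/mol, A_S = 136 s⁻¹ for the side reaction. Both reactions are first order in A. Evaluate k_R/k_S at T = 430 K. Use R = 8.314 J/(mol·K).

0.342

k_R/k_S = (A_R/A_S)·exp[−(E_R−E_S)/(RT)] = (A_R/A_S)·exp[(E_S−E_R)/(RT)].
(E_S−E_R)/(RT) = (24.0−57.8)×10³/(8.314×430) = -33800/3575 = -9.454.
k_R/k_S = (5.94×10^5/136)·exp(-9.454) = 4368 × 7.834×10^-5 = 0.342.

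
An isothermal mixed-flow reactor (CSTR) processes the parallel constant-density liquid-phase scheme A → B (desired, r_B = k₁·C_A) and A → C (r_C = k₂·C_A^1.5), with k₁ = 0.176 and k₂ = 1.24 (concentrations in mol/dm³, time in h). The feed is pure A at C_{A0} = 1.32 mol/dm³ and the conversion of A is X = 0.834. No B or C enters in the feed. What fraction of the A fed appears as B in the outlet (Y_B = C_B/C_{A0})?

Exit C_A = C_{A0}(1−X) = 1.32×0.166 = 0.2191 mol/dm³.
A CSTR operates uniformly at the exit composition, giving r_B = 0.03857 and r_C = 0.1272 (each k·C_A^n at C_A = 0.2191).
Fraction of consumed A going to B: r_B/(r_B+r_C) = 0.2327.
C_B = 0.2327·C_{A0}·X = 0.2327×1.32×0.834 = 0.256 mol/dm³; Y_B = C_B/C_{A0} = 0.194.

0.194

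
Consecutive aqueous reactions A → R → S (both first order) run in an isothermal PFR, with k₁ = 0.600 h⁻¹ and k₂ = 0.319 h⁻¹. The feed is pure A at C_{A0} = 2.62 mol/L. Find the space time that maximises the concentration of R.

2.25 h

For first-order series the maximum of C_R occurs at τ_opt = ln(k₂/k₁)/(k₂−k₁).
= ln(0.319/0.600)/(0.319−0.600) = ln(0.5317)/-0.2810 = -0.6317/-0.2810 = 2.25 h.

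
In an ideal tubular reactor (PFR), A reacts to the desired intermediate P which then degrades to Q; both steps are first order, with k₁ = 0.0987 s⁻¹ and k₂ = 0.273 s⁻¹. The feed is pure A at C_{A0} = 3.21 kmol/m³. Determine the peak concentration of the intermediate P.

Evaluating C_P at τ_opt = ln(k₂/k₁)/(k₂−k₁) gives C_{P,max}/C_{A0} = (k₁/k₂)^[k₂/(k₂−k₁)].
= (0.0987/0.273)^(0.273/(0.273−0.0987)) = (0.3615)^(1.566) = 0.2032.
C_{P,max} = 0.2032×3.21 = 0.652 kmol/m³.

0.652 kmol/m³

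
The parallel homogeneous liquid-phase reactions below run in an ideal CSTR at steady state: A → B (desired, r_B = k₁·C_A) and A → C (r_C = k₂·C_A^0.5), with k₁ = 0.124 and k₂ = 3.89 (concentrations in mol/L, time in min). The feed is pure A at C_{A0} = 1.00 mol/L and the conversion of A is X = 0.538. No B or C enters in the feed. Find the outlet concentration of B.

0.0114 mol/L

Exit C_A = C_{A0}(1−X) = 1.00×0.462 = 0.4620 mol/L.
A CSTR operates uniformly at the exit composition, giving r_B = 0.05729 and r_C = 2.644 (each k·C_A^n at C_A = 0.4620).
Fraction of consumed A going to B: r_B/(r_B+r_C) = 0.02121.
C_B = 0.02121·C_{A0}·X = 0.02121×1.00×0.538 = 0.0114 mol/L.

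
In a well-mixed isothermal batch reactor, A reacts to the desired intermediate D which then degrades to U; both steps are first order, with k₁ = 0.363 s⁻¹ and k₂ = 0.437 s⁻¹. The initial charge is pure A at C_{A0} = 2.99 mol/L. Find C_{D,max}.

1.000 mol/L

Evaluating C_D at t_opt = ln(k₂/k₁)/(k₂−k₁) gives C_{D,max}/C_{A0} = (k₁/k₂)^[k₂/(k₂−k₁)].
= (0.363/0.437)^(0.437/(0.437−0.363)) = (0.8307)^(5.905) = 0.3343.
C_{D,max} = 0.3343×2.99 = 1.000 mol/L.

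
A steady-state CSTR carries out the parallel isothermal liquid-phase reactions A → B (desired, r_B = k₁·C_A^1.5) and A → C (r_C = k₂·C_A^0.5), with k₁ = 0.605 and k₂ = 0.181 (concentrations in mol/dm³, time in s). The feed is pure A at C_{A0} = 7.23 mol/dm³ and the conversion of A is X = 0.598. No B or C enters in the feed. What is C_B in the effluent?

Exit C_A = C_{A0}(1−X) = 7.23×0.402 = 2.906 mol/dm³.
In a CSTR the entire volume is at exit conditions, so r_B = 0.605×2.906^1.5 = 2.998 and r_C = 0.181×2.906^0.5 = 0.3086.
Fraction of consumed A going to B: r_B/(r_B+r_C) = 0.9067.
C_B = 0.9067·C_{A0}·X = 0.9067×7.23×0.598 = 3.92 mol/dm³.

3.92 mol/dm³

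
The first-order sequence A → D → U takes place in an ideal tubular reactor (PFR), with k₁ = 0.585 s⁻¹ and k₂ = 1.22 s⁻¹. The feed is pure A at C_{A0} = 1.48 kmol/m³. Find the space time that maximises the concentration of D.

The intermediate peaks when r₁ = r₂, i.e. k₁e^(−k₁τ) = k₂e^(−k₂τ), giving τ_opt = ln(k₂/k₁)/(k₂−k₁).
= ln(1.22/0.585)/(1.22−0.585) = ln(2.085)/0.6350 = 0.7350/0.6350 = 1.16 s.

1.16 s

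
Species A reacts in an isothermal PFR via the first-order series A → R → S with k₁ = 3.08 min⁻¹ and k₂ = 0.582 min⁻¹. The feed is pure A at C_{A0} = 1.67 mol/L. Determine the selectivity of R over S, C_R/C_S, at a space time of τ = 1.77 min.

0.775

Solving the coupled first-order balances gives C_R(τ) = [k₁/(k₂−k₁)]·C_{A0}·(e^(−k₁τ) − e^(−k₂τ)).
e^(−k₁τ) = e^(−3.08×1.77) = e^(−5.452) = 0.004289; e^(−k₂τ) = e^(−1.030) = 0.3570.
C_R = 3.08×1.67/(0.582−3.08) × (0.004289−0.3570) = (-2.059)×(-0.3527) = 0.7262 mol/L.
C_A = C_{A0}e^(−k₁τ) = 0.007163 mol/L, so C_S = C_{A0}−C_A−C_R = 0.9367 mol/L; C_R/C_S = 0.775.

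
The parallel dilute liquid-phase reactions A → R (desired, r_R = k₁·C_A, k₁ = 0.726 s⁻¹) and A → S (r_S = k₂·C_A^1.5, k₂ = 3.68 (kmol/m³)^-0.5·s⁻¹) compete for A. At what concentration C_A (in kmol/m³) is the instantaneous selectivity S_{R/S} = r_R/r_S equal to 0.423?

S_{R/S} = (k₁/k₂)·C_A^-0.5 ⇒ C_A = (S·k₂/k₁)^(-2).
= (0.423×3.68/0.726)^(-2) = (2.144)^(-2) = 0.218 kmol/m³.

0.218 kmol/m³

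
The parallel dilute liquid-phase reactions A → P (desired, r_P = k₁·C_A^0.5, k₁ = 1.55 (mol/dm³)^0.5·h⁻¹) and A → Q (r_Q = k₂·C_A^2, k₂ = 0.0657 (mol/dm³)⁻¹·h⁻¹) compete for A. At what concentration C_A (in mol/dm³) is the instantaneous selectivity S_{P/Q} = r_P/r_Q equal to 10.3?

1.74 mol/dm³

S_{P/Q} = (k₁/k₂)·C_A^-1.5 ⇒ C_A = (S·k₂/k₁)^(1/(-1.5)).
= (10.3×0.0657/1.55)^(-0.6667) = (0.4366)^(-0.6667) = 1.74 mol/dm³.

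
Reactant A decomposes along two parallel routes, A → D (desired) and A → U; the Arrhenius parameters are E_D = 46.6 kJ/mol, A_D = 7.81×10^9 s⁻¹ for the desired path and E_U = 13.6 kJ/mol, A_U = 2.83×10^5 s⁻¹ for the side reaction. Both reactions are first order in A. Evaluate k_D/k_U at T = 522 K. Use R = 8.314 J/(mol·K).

13.8

k_D/k_U = (A_D/A_U)·exp[−(E_D−E_U)/(RT)] = (A_D/A_U)·exp[(E_U−E_D)/(RT)].
(E_U−E_D)/(RT) = (13.6−46.6)×10³/(8.314×522) = -33000/4340 = -7.604.
k_D/k_U = (7.81×10^9/2.83×10^5)·exp(-7.604) = 27597 × 4.985×10^-4 = 13.8.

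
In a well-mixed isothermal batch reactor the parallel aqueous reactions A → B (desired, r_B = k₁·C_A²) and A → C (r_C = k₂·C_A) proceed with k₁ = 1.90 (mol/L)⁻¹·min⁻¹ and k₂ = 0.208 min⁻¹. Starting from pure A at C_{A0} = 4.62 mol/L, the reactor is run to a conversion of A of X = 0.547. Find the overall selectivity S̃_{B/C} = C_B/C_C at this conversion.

29.2

C_A = C_{A0}(1−X) = 2.093 mol/L.
Along a PFR/batch, dC_C/dC_A = −r_C/(r_B+r_C) = −k₂/(k₂+k₁·C_A).
Integrating from C_{A0} to C_A: C_C = (0.208/1.90)·ln[(0.208+1.90·4.62)/(0.208+1.90·2.09)] = 0.1095·ln(8.986/4.184) = 0.08367 mol/L.
Then C_B = (C_{A0}−C_A) − C_C = 2.527 − 0.08367 = 2.443 mol/L.
S̃_{B/C} = C_B/C_C = 2.443/0.08367 = 29.2.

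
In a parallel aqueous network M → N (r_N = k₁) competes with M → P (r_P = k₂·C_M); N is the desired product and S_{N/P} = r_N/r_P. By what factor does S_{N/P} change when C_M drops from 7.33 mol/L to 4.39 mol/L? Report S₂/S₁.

1.67

S_{N/P} = (k₁/k₂)·C_M⁻¹, so S₂/S₁ = (C_{M,2}/C_{M,1})⁻¹.
= 7.33/4.39 = 1.67.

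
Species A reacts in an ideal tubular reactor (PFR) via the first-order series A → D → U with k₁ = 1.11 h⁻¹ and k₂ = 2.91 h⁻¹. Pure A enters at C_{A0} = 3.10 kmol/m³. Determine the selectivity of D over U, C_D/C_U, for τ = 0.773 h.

The intermediate concentration in a first-order A→B→C sequence is C_D = k₁C_{A0}(e^(−k₁τ) − e^(−k₂τ))/(k₂−k₁).
e^(−k₁τ) = e^(−1.11×0.773) = e^(−0.8580) = 0.4240; e^(−k₂τ) = e^(−2.249) = 0.1055.
C_D = 1.11×3.10/(2.91−1.11) × (0.4240−0.1055) = 1.912×0.3185 = 0.6089 kmol/m³.
C_A = C_{A0}e^(−k₁τ) = 1.314 kmol/m³, so C_U = C_{A0}−C_A−C_D = 1.177 kmol/m³; C_D/C_U = 0.518.

0.518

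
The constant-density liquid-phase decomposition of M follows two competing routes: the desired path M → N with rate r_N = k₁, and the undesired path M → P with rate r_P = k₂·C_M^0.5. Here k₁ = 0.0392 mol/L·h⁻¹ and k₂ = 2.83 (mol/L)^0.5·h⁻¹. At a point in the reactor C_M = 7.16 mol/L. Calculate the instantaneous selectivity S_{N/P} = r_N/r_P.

S_{N/P} = r_N/r_P = (k₁)/(k₂·C_M^0.5) = (k₁/k₂)·C_M^-0.5.
= (0.0392) / (2.83×7.160^0.5) = 0.03920/7.573 = 0.00518.

0.00518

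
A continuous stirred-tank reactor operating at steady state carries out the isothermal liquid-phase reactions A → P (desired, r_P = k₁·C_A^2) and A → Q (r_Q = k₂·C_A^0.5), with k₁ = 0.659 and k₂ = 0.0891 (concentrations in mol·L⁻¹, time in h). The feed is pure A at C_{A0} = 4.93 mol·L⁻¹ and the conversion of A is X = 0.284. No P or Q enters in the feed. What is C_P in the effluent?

1.37 mol·L⁻¹

Exit C_A = C_{A0}(1−X) = 4.93×0.716 = 3.530 mol·L⁻¹.
Rates in a CSTR are evaluated at the outlet concentration: r_P = 0.659×3.530^2 = 8.211, r_Q = 0.0891×3.530^0.5 = 0.1674.
Fraction of consumed A going to P: r_P/(r_P+r_Q) = 0.9800.
C_P = 0.9800·C_{A0}·X = 0.9800×4.93×0.284 = 1.37 mol·L⁻¹.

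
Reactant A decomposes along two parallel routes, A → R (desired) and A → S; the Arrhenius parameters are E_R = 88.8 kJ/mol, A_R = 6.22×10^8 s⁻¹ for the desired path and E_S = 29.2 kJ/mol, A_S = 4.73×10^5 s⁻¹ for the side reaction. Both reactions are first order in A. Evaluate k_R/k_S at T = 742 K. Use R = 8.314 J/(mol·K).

0.0838

Since both paths have the same order in A, the concentration cancels and S_{R/S} = k_R/k_S = (A_R/A_S)·exp[(E_S−E_R)/(RT)].
(E_S−E_R)/(RT) = (29.2−88.8)×10³/(8.314×742) = -59600/6169 = -9.661.
k_R/k_S = (6.22×10^8/4.73×10^5)·exp(-9.661) = 1315 × 6.371×10^-5 = 0.0838.
Since E_R > E_S, raising the temperature improves selectivity toward R.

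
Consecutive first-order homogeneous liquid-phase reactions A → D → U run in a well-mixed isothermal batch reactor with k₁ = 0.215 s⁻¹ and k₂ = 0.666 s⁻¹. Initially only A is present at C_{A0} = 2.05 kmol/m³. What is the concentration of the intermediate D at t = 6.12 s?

Solving the coupled first-order balances gives C_D(t) = [k₁/(k₂−k₁)]·C_{A0}·(e^(−k₁t) − e^(−k₂t)).
e^(−k₁t) = e^(−0.215×6.12) = e^(−1.316) = 0.2683; e^(−k₂t) = e^(−4.076) = 0.01698.
C_D = 0.215×2.05/(0.666−0.215) × (0.2683−0.01698) = 0.9773×0.2513 = 0.2456 kmol/m³.

0.246 kmol/m³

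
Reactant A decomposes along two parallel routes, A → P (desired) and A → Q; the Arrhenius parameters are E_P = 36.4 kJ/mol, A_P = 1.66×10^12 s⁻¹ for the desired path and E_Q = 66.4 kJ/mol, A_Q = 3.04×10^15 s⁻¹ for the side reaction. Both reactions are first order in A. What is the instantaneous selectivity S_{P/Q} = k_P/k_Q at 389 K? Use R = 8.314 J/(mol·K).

5.83

With equal orders, S_{P/Q} = k_P/k_Q = (A_P/A_Q)·exp[(E_Q−E_P)/(RT)].
(E_Q−E_P)/(RT) = (66.4−36.4)×10³/(8.314×389) = 30000/3234 = 9.276.
k_P/k_Q = (1.66×10^12/3.04×10^15)·exp(9.276) = 5.461×10^-4 × 10679 = 5.83.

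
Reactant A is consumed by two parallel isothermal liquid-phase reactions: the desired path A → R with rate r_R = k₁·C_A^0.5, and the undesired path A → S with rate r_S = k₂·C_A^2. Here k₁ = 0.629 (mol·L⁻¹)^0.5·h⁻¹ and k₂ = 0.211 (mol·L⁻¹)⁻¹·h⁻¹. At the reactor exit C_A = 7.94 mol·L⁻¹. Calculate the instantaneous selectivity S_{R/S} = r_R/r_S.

S_{R/S} = r_R/r_S = (k₁·C_A^0.5)/(k₂·C_A^2) = (k₁/k₂)·C_A^-1.5.
= (0.629×7.940^0.5) / (0.211×7.940^2) = 1.772/13.30 = 0.133.

0.133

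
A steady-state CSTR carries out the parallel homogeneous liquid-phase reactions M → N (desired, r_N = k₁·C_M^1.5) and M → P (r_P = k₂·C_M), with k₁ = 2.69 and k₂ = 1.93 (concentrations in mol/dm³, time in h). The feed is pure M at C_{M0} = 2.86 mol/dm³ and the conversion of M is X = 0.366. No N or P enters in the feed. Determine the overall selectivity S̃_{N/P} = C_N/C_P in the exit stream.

Exit C_M = C_{M0}(1−X) = 2.86×0.634 = 1.813 mol/dm³.
Rates in a CSTR are evaluated at the outlet concentration: r_N = 2.69×1.813^1.5 = 6.568, r_P = 1.93×1.813 = 3.500.
Overall selectivity = C_N/C_P = r_Nτ/(r_Pτ) = r_N/r_P = 1.88.

1.88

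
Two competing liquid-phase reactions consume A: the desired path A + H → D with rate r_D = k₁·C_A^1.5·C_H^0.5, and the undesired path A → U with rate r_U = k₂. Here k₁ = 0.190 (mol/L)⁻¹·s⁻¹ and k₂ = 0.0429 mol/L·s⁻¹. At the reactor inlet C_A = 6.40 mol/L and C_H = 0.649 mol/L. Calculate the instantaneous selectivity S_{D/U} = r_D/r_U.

S_{D/U} = r_D/r_U = (k₁·C_A^1.5·C_H^0.5)/(k₂) = (k₁/k₂)·C_A^1.5·C_H^0.5.
= (0.190×6.400^1.5×0.6490^0.5) / (0.0429) = 2.478/0.04290 = 57.8.
Since the desired path is higher order in A, keeping C_A high (PFR or concentrated feed) favours D.

57.8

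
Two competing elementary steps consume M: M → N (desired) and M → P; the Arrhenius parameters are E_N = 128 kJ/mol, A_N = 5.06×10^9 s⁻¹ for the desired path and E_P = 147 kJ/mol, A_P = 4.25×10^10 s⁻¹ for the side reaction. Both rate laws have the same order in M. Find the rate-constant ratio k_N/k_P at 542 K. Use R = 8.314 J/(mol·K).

Since both paths have the same order in M, the concentration cancels and S_{N/P} = k_N/k_P = (A_N/A_P)·exp[(E_P−E_N)/(RT)].
(E_P−E_N)/(RT) = (147−128)×10³/(8.314×542) = 19000/4506 = 4.216.
k_N/k_P = (5.06×10^9/4.25×10^10)·exp(4.216) = 0.1191 × 67.79 = 8.07.

8.07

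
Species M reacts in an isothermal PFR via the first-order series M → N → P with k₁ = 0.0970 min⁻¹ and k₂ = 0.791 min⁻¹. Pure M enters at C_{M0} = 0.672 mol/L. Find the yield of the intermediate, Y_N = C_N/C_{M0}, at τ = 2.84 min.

Solving the coupled first-order balances gives C_N(τ) = [k₁/(k₂−k₁)]·C_{M0}·(e^(−k₁τ) − e^(−k₂τ)).
e^(−k₁τ) = e^(−0.0970×2.84) = e^(−0.2755) = 0.7592; e^(−k₂τ) = e^(−2.246) = 0.1058.
C_N = 0.0970×0.672/(0.791−0.0970) × (0.7592−0.1058) = 0.09393×0.6534 = 0.06137 mol/L.
Y_N = C_N/C_{M0} = 0.06137/0.672 = 0.0913.

0.0913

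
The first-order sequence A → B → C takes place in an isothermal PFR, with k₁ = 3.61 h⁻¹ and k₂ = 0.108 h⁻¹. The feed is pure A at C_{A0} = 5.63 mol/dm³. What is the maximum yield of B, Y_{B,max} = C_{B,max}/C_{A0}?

Evaluating C_B at τ_opt = ln(k₂/k₁)/(k₂−k₁) gives C_{B,max}/C_{A0} = (k₁/k₂)^[k₂/(k₂−k₁)].
= (3.61/0.108)^(0.108/(0.108−3.61)) = (33.43)^(-0.03084) = 0.8974.

0.897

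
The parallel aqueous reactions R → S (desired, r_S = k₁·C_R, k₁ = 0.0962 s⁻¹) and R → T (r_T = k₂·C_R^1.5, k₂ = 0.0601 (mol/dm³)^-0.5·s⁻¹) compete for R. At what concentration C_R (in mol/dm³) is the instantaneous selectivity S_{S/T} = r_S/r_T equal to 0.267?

S_{S/T} = (k₁/k₂)·C_R^-0.5 ⇒ C_R = (S·k₂/k₁)^(-2).
= (0.267×0.0601/0.0962)^(-2) = (0.1668)^(-2) = 35.9 mol/dm³.

35.9 mol/dm³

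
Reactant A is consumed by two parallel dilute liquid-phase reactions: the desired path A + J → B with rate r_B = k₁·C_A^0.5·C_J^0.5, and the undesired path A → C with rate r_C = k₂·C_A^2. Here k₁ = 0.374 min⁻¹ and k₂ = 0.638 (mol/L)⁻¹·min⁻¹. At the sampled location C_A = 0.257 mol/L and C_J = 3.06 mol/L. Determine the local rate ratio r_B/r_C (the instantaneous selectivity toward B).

7.87

S_{B/C} = r_B/r_C = (k₁·C_A^0.5·C_J^0.5)/(k₂·C_A^2) = (k₁/k₂)·C_A^-1.5·C_J^0.5.
= (0.374×0.2570^0.5×3.060^0.5) / (0.638×0.2570^2) = 0.3317/0.04214 = 7.87.
The undesired path is higher order in A, so low C_A (CSTR or dilute feed) favours B.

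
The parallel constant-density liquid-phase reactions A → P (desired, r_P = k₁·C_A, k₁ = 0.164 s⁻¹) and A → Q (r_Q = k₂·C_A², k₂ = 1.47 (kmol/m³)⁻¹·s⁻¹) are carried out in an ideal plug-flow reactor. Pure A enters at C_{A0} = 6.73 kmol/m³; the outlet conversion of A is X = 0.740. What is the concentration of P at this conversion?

C_A = C_{A0}(1−X) = 1.750 kmol/m³.
Along a PFR/batch, dC_P/dC_A = −r_P/(r_P+r_Q) = −k₁/(k₁+k₂·C_A).
Integrating from C_{A0} to C_A: C_P = (0.164/1.47)·ln[(0.164+1.47·6.73)/(0.164+1.47·1.75)] = 0.1116·ln(10.06/2.736) = 0.1452 kmol/m³.

0.145 kmol/m³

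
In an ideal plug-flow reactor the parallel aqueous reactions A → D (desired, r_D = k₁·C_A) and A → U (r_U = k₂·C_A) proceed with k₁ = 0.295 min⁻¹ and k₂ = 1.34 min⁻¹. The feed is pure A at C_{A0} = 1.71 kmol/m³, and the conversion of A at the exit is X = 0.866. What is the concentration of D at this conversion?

0.267 kmol/m³

C_A = C_{A0}(1−X) = 0.2291 kmol/m³.
Both paths are first order in A, so the instantaneous fraction to D is constant: dC_D/d(−C_A) = k₁/(k₁+k₂) = 0.1804.
C_D = 0.1804·(C_{A0}−C_A) = 0.1804×1.481 = 0.267 kmol/m³.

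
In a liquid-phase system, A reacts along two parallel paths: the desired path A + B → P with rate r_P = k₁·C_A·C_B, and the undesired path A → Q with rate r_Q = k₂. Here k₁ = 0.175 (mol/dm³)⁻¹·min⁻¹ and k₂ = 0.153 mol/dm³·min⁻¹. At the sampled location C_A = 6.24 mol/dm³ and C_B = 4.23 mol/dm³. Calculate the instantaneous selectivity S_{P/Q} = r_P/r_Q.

30.2

S_{P/Q} = r_P/r_Q = (k₁·C_A·C_B)/(k₂) = (k₁/k₂)·C_A·C_B.
= (0.175×6.240×4.230) / (0.153) = 4.619/0.1530 = 30.2.
Since the desired path is higher order in A, keeping C_A high (PFR or concentrated feed) favours P.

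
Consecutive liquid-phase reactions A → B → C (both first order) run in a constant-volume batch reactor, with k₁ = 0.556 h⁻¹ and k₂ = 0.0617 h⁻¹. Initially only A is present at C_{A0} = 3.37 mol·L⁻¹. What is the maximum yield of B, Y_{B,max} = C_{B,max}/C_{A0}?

Evaluating C_B at t_opt = ln(k₂/k₁)/(k₂−k₁) gives C_{B,max}/C_{A0} = (k₁/k₂)^[k₂/(k₂−k₁)].
= (0.556/0.0617)^(0.0617/(0.0617−0.556)) = (9.011)^(-0.1248) = 0.7600.

0.760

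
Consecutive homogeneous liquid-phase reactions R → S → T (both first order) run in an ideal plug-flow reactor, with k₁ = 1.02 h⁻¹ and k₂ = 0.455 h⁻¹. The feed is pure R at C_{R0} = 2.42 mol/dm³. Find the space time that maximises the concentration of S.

1.43 h

The intermediate peaks when r₁ = r₂, i.e. k₁e^(−k₁τ) = k₂e^(−k₂τ), giving τ_opt = ln(k₂/k₁)/(k₂−k₁).
= ln(0.455/1.02)/(0.455−1.02) = ln(0.4461)/-0.5650 = -0.8073/-0.5650 = 1.43 h.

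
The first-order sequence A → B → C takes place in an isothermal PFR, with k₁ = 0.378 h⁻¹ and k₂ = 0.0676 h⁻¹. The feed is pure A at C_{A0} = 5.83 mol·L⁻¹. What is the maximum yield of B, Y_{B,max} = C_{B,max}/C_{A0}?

At the optimum, C_{B,max}/C_{A0} = (k₁/k₂)^[k₂/(k₂−k₁)].
= (0.378/0.0676)^(0.0676/(0.0676−0.378)) = (5.592)^(-0.2178) = 0.6874.

0.687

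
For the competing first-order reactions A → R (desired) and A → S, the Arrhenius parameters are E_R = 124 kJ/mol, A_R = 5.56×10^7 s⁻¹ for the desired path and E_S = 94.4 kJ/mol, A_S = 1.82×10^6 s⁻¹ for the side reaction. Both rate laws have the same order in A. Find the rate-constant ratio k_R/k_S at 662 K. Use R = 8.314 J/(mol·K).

0.141

k_R/k_S = (A_R/A_S)·exp[−(E_R−E_S)/(RT)] = (A_R/A_S)·exp[(E_S−E_R)/(RT)].
(E_S−E_R)/(RT) = (94.4−124)×10³/(8.314×662) = -29600/5504 = -5.378.
k_R/k_S = (5.56×10^7/1.82×10^6)·exp(-5.378) = 30.55 × 0.004617 = 0.141.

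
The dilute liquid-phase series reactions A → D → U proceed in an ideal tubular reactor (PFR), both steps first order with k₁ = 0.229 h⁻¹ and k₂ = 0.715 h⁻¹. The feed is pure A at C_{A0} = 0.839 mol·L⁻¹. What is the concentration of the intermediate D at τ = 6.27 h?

0.0896 mol·L⁻¹

For first-order series with pure A initially, C_D(τ) = k₁C_{A0}/(k₂−k₁)·(e^(−k₁τ) − e^(−k₂τ)).
e^(−k₁τ) = e^(−0.229×6.27) = e^(−1.436) = 0.2379; e^(−k₂τ) = e^(−4.483) = 0.01130.
C_D = 0.229×0.839/(0.715−0.229) × (0.2379−0.01130) = 0.3953×0.2266 = 0.08959 mol·L⁻¹.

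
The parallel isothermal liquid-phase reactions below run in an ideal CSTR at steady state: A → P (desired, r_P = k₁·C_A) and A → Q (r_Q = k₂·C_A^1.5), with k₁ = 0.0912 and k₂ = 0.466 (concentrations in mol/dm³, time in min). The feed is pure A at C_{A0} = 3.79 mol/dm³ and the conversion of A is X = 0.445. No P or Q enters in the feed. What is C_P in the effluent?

0.201 mol/dm³

Exit C_A = C_{A0}(1−X) = 3.79×0.555 = 2.103 mol/dm³.
In a CSTR the entire volume is at exit conditions, so r_P = 0.0912×2.103 = 0.1918 and r_Q = 0.466×2.103^1.5 = 1.422.
Fraction of consumed A going to P: r_P/(r_P+r_Q) = 0.1189.
C_P = 0.1189·C_{A0}·X = 0.1189×3.79×0.445 = 0.201 mol/dm³.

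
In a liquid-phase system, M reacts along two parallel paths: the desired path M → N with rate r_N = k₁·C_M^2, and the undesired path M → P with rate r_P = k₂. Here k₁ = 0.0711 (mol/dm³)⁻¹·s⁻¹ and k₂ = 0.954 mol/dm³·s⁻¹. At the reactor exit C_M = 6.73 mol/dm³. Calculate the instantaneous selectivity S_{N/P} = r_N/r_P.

3.38

S_{N/P} = r_N/r_P = (k₁·C_M^2)/(k₂) = (k₁/k₂)·C_M^2.
= (0.0711×6.730^2) / (0.954) = 3.220/0.9540 = 3.38.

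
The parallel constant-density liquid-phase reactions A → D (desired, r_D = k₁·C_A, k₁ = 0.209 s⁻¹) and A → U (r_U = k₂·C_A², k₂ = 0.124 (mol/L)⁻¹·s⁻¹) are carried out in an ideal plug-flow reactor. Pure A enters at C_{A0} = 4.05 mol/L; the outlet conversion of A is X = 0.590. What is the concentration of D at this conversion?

C_A = C_{A0}(1−X) = 1.661 mol/L.
Along a PFR/batch, dC_D/dC_A = −r_D/(r_D+r_U) = −k₁/(k₁+k₂·C_A).
Integrating from C_{A0} to C_A: C_D = (0.209/0.124)·ln[(0.209+0.124·4.05)/(0.209+0.124·1.66)] = 1.685·ln(0.7112/0.4149) = 0.9083 mol/L.

0.908 mol/L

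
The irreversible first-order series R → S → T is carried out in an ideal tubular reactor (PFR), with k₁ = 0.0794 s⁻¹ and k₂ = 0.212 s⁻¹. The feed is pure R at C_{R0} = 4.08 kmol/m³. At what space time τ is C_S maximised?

7.41 s

For first-order series the maximum of C_S occurs at τ_opt = ln(k₂/k₁)/(k₂−k₁).
= ln(0.212/0.0794)/(0.212−0.0794) = ln(2.670)/0.1326 = 0.9821/0.1326 = 7.41 s.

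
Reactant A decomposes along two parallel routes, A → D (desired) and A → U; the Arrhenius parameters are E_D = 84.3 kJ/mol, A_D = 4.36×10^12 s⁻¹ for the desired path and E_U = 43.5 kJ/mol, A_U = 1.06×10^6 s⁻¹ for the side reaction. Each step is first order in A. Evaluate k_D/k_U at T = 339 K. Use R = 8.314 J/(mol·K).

2.12

With equal orders, S_{D/U} = k_D/k_U = (A_D/A_U)·exp[(E_U−E_D)/(RT)].
(E_U−E_D)/(RT) = (43.5−84.3)×10³/(8.314×339) = -40800/2818 = -14.48.
k_D/k_U = (4.36×10^12/1.06×10^6)·exp(-14.48) = 4.113×10^6 × 5.166×10^-7 = 2.12.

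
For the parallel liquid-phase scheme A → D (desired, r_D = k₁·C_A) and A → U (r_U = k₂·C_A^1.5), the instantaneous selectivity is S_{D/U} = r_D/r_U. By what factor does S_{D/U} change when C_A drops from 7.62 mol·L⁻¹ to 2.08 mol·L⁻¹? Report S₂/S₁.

S_{D/U} = (k₁/k₂)·C_A^-0.5, so S₂/S₁ = (C_{A,2}/C_{A,1})^-0.5.
= (2.08/7.62)^(-0.5) = (0.2730)^(-0.5) = 1.91.

1.91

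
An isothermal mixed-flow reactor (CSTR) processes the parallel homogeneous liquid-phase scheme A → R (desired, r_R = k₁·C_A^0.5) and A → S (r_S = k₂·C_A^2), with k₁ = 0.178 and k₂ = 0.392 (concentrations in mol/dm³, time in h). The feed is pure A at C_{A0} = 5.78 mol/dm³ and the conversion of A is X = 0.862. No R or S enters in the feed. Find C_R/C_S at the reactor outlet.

0.637

Exit C_A = C_{A0}(1−X) = 5.78×0.138 = 0.7976 mol/dm³.
Rates in a CSTR are evaluated at the outlet concentration: r_R = 0.178×0.7976^0.5 = 0.1590, r_S = 0.392×0.7976^2 = 0.2494.
Overall selectivity = C_R/C_S = r_Rτ/(r_Sτ) = r_R/r_S = 0.637.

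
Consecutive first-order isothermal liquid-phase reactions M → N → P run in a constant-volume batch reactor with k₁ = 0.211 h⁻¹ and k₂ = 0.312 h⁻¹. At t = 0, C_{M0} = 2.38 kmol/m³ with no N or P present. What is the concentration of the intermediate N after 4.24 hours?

For first-order series with pure M initially, C_N(t) = k₁C_{M0}/(k₂−k₁)·(e^(−k₁t) − e^(−k₂t)).
e^(−k₁t) = e^(−0.211×4.24) = e^(−0.8946) = 0.4088; e^(−k₂t) = e^(−1.323) = 0.2664.
C_N = 0.211×2.38/(0.312−0.211) × (0.4088−0.2664) = 4.972×0.1424 = 0.7080 kmol/m³.

0.708 kmol/m³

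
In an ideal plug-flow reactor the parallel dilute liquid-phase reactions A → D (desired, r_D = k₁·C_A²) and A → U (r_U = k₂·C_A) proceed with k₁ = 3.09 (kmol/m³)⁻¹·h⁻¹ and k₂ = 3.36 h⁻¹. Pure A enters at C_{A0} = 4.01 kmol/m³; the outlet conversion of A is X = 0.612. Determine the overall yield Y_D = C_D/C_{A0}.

C_A = C_{A0}(1−X) = 1.556 kmol/m³.
Along a PFR/batch, dC_U/dC_A = −r_U/(r_D+r_U) = −k₂/(k₂+k₁·C_A).
Integrating from C_{A0} to C_A: C_U = (3.36/3.09)·ln[(3.36+3.09·4.01)/(3.36+3.09·1.56)] = 1.087·ln(15.75/8.168) = 0.7141 kmol/m³.
Then C_D = (C_{A0}−C_A) − C_U = 2.454 − 0.7141 = 1.740 kmol/m³.
Y_D = C_D/C_{A0} = 1.740/4.01 = 0.434.

0.434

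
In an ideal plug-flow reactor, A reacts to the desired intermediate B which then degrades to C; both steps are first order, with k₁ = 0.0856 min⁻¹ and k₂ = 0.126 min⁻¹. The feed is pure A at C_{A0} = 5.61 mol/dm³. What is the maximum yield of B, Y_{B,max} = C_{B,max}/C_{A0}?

0.299

At the optimum, C_{B,max}/C_{A0} = (k₁/k₂)^[k₂/(k₂−k₁)].
= (0.0856/0.126)^(0.126/(0.126−0.0856)) = (0.6794)^(3.119) = 0.2995.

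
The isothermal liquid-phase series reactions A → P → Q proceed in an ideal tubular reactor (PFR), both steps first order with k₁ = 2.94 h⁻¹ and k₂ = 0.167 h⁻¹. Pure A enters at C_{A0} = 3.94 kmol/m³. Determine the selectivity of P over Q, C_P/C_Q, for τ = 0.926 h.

Solving the coupled first-order balances gives C_P(τ) = [k₁/(k₂−k₁)]·C_{A0}·(e^(−k₁τ) − e^(−k₂τ)).
e^(−k₁τ) = e^(−2.94×0.926) = e^(−2.722) = 0.06571; e^(−k₂τ) = e^(−0.1546) = 0.8567.
C_P = 2.94×3.94/(0.167−2.94) × (0.06571−0.8567) = (-4.177)×(-0.7910) = 3.304 kmol/m³.
C_A = C_{A0}e^(−k₁τ) = 0.2589 kmol/m³, so C_Q = C_{A0}−C_A−C_P = 0.3768 kmol/m³; C_P/C_Q = 8.77.

8.77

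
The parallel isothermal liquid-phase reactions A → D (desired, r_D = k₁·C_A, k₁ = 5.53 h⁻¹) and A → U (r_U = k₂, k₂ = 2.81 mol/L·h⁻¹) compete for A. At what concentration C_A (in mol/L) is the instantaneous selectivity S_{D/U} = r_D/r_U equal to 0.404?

S_{D/U} = (k₁/k₂)·C_A ⇒ C_A = S·k₂/k₁.
= 0.404×2.81/5.53 = 0.205 mol/L.

0.205 mol/L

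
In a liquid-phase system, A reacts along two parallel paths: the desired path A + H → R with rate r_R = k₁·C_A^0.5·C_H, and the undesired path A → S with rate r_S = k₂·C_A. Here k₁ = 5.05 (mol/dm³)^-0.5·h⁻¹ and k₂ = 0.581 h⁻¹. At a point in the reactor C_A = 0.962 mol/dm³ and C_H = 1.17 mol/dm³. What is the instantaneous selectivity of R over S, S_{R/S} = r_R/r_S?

S_{R/S} = r_R/r_S = (k₁·C_A^0.5·C_H)/(k₂·C_A) = (k₁/k₂)·C_A^-0.5·C_H.
= (5.05×0.9620^0.5×1.170) / (0.581×0.9620) = 5.795/0.5589 = 10.4.

10.4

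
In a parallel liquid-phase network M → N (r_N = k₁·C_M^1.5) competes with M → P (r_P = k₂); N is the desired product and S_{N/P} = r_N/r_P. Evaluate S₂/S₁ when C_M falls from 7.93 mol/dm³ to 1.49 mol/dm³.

S_{N/P} = (k₁/k₂)·C_M^1.5, so S₂/S₁ = (C_{M,2}/C_{M,1})^1.5.
= (1.49/7.93)^1.5 = (0.1879)^1.5 = 0.0814.

0.0814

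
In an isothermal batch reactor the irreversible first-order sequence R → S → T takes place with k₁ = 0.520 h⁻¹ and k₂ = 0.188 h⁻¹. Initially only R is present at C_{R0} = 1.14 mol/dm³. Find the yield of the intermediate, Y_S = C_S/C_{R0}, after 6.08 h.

0.433

For first-order series with pure R initially, C_S(t) = k₁C_{R0}/(k₂−k₁)·(e^(−k₁t) − e^(−k₂t)).
e^(−k₁t) = e^(−0.520×6.08) = e^(−3.162) = 0.04236; e^(−k₂t) = e^(−1.143) = 0.3188.
C_S = 0.520×1.14/(0.188−0.520) × (0.04236−0.3188) = (-1.786)×(-0.2765) = 0.4937 mol/dm³.
Y_S = C_S/C_{R0} = 0.4937/1.14 = 0.433.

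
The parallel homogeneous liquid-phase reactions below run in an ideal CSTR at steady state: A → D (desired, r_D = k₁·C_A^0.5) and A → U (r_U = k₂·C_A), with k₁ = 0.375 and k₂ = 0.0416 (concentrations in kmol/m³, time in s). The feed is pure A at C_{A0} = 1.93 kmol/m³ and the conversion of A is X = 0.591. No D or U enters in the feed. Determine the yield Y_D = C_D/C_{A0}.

Exit C_A = C_{A0}(1−X) = 1.93×0.409 = 0.7894 kmol/m³.
A CSTR operates uniformly at the exit composition, giving r_D = 0.3332 and r_U = 0.03284 (each k·C_A^n at C_A = 0.7894).
Fraction of consumed A going to D: r_D/(r_D+r_U) = 0.9103.
C_D = 0.9103·C_{A0}·X = 0.9103×1.93×0.591 = 1.04 kmol/m³; Y_D = C_D/C_{A0} = 0.538.

0.538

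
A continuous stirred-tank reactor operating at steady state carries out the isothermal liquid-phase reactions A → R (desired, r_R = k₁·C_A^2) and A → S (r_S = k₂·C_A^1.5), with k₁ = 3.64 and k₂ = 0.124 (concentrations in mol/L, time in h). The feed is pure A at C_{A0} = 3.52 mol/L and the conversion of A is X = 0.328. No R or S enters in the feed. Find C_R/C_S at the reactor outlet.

45.1

Exit C_A = C_{A0}(1−X) = 3.52×0.672 = 2.365 mol/L.
Rates in a CSTR are evaluated at the outlet concentration: r_R = 3.64×2.365^2 = 20.37, r_S = 0.124×2.365^1.5 = 0.4511.
Overall selectivity = C_R/C_S = r_Rτ/(r_Sτ) = r_R/r_S = 45.1.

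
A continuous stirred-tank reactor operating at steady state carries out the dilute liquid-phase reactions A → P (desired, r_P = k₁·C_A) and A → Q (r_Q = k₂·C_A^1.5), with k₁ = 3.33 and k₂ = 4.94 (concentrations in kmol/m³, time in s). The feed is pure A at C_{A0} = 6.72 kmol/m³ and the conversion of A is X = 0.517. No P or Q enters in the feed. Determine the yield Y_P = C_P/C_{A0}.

Exit C_A = C_{A0}(1−X) = 6.72×0.483 = 3.246 kmol/m³.
A CSTR operates uniformly at the exit composition, giving r_P = 10.81 and r_Q = 28.89 (each k·C_A^n at C_A = 3.246).
Fraction of consumed A going to P: r_P/(r_P+r_Q) = 0.2723.
C_P = 0.2723·C_{A0}·X = 0.2723×6.72×0.517 = 0.946 kmol/m³; Y_P = C_P/C_{A0} = 0.141.

0.141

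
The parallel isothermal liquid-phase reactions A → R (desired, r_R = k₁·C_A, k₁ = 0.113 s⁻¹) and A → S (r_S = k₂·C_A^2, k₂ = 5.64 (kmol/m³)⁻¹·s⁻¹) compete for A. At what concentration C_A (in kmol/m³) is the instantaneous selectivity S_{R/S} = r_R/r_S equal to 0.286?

S_{R/S} = (k₁/k₂)·C_A⁻¹ ⇒ C_A = (S·k₂/k₁)^(-1).
= (0.286×5.64/0.113)^(-1) = (14.27)^(-1) = 0.0701 kmol/m³.

0.0701 kmol/m³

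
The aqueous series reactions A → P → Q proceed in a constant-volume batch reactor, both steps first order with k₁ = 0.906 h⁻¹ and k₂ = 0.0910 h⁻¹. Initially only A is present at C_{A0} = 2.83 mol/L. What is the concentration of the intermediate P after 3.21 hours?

The intermediate concentration in a first-order A→B→C sequence is C_P = k₁C_{A0}(e^(−k₁t) − e^(−k₂t))/(k₂−k₁).
e^(−k₁t) = e^(−0.906×3.21) = e^(−2.908) = 0.05457; e^(−k₂t) = e^(−0.2921) = 0.7467.
C_P = 0.906×2.83/(0.0910−0.906) × (0.05457−0.7467) = (-3.146)×(-0.6921) = 2.177 mol/L.

2.18 mol/L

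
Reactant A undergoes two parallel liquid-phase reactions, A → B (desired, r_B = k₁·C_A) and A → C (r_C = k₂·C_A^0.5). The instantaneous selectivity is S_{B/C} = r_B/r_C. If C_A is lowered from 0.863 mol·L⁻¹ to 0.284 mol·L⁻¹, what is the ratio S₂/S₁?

S_{B/C} = (k₁/k₂)·C_A^0.5, so S₂/S₁ = (C_{A,2}/C_{A,1})^0.5.
= (0.284/0.863)^0.5 = (0.3291)^0.5 = 0.574.
Selectivity toward B falls as C_A falls — high-concentration operation is favoured.

0.574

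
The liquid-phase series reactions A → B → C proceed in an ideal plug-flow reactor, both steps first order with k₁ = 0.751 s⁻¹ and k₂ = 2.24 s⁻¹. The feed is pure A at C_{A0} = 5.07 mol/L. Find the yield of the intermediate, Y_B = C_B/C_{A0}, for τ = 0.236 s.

For first-order series with pure A initially, C_B(τ) = k₁C_{A0}/(k₂−k₁)·(e^(−k₁τ) − e^(−k₂τ)).
e^(−k₁τ) = e^(−0.751×0.236) = e^(−0.1772) = 0.8376; e^(−k₂τ) = e^(−0.5286) = 0.5894.
C_B = 0.751×5.07/(2.24−0.751) × (0.8376−0.5894) = 2.557×0.2482 = 0.6346 mol/L.
Y_B = C_B/C_{A0} = 0.6346/5.07 = 0.125.

0.125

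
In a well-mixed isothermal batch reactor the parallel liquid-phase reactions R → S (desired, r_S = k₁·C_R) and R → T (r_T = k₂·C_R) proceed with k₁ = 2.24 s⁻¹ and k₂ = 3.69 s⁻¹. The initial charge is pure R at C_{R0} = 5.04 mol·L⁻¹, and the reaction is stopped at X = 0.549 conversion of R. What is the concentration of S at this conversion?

1.05 mol·L⁻¹

C_R = C_{R0}(1−X) = 2.273 mol·L⁻¹.
Both paths are first order in R, so the instantaneous fraction to S is constant: dC_S/d(−C_R) = k₁/(k₁+k₂) = 0.3777.
C_S = 0.3777·(C_{R0}−C_R) = 0.3777×2.767 = 1.05 mol·L⁻¹.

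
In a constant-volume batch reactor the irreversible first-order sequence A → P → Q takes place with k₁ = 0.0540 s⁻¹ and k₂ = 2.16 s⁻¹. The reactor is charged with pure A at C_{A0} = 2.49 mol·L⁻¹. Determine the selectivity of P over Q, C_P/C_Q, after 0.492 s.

1.59

Solving the coupled first-order balances gives C_P(t) = [k₁/(k₂−k₁)]·C_{A0}·(e^(−k₁t) − e^(−k₂t)).
e^(−k₁t) = e^(−0.0540×0.492) = e^(−0.02657) = 0.9738; e^(−k₂t) = e^(−1.063) = 0.3455.
C_P = 0.0540×2.49/(2.16−0.0540) × (0.9738−0.3455) = 0.06385×0.6283 = 0.04011 mol·L⁻¹.
C_A = C_{A0}e^(−k₁t) = 2.425 mol·L⁻¹, so C_Q = C_{A0}−C_A−C_P = 0.02517 mol·L⁻¹; C_P/C_Q = 1.59.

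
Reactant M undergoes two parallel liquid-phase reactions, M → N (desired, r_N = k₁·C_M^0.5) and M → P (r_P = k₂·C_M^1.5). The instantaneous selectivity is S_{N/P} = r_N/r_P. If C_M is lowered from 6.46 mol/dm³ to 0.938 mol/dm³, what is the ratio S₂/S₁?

6.89

S_{N/P} = (k₁/k₂)·C_M⁻¹, so S₂/S₁ = (C_{M,2}/C_{M,1})⁻¹.
= 6.46/0.938 = 6.89.
Selectivity toward N rises as C_M falls — low-concentration operation is favoured.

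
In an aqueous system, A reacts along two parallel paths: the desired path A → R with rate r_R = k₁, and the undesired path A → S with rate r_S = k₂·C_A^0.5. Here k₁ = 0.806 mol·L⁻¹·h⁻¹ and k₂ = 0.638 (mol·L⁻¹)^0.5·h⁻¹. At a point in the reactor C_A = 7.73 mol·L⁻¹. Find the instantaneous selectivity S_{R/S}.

S_{R/S} = r_R/r_S = (k₁)/(k₂·C_A^0.5) = (k₁/k₂)·C_A^-0.5.
= (0.806) / (0.638×7.730^0.5) = 0.8060/1.774 = 0.454.
The undesired path is higher order in A, so low C_A (CSTR or dilute feed) favours R.

0.454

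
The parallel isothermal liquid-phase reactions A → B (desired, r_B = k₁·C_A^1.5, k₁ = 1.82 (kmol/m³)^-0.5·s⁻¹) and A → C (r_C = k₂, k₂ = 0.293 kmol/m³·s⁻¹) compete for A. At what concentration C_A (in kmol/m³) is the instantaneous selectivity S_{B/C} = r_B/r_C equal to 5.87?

0.963 kmol/m³

S_{B/C} = (k₁/k₂)·C_A^1.5 ⇒ C_A = (S·k₂/k₁)^(1/1.5).
= (5.87×0.293/1.82)^(0.6667) = (0.9450)^(0.6667) = 0.963 kmol/m³.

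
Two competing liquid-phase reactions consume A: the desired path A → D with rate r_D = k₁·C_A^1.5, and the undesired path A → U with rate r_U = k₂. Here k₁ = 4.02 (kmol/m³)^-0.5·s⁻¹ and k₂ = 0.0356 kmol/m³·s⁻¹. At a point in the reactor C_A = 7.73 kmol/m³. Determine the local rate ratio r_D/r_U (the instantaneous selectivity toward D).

2427

S_{D/U} = r_D/r_U = (k₁·C_A^1.5)/(k₂) = (k₁/k₂)·C_A^1.5.
= (4.02×7.730^1.5) / (0.0356) = 86.40/0.03560 = 2427.
Since the desired path is higher order in A, keeping C_A high (PFR or concentrated feed) favours D.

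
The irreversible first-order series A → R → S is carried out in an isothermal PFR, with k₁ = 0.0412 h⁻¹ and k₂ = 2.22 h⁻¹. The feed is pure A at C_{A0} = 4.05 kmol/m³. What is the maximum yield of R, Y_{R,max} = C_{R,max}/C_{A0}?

At the optimum, C_{R,max}/C_{A0} = (k₁/k₂)^[k₂/(k₂−k₁)].
= (0.0412/2.22)^(2.22/(2.22−0.0412)) = (0.01856)^(1.019) = 0.01721.

0.0172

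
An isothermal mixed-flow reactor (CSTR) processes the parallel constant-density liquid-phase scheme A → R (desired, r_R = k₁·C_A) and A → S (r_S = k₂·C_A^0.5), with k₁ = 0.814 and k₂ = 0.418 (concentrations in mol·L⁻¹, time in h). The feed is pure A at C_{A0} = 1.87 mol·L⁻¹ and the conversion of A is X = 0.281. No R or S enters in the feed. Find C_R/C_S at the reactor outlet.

2.26

Exit C_A = C_{A0}(1−X) = 1.87×0.719 = 1.345 mol·L⁻¹.
A CSTR operates uniformly at the exit composition, giving r_R = 1.094 and r_S = 0.4847 (each k·C_A^n at C_A = 1.345).
Overall selectivity = C_R/C_S = r_Rτ/(r_Sτ) = r_R/r_S = 2.26.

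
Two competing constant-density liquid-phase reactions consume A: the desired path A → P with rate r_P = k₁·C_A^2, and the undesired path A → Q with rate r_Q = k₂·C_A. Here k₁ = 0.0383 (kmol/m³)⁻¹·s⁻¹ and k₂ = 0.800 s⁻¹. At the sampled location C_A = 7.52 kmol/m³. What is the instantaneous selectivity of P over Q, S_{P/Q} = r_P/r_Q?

0.360

S_{P/Q} = r_P/r_Q = (k₁·C_A^2)/(k₂·C_A) = (k₁/k₂)·C_A.
= (0.0383×7.520^2) / (0.800×7.520) = 2.166/6.016 = 0.360.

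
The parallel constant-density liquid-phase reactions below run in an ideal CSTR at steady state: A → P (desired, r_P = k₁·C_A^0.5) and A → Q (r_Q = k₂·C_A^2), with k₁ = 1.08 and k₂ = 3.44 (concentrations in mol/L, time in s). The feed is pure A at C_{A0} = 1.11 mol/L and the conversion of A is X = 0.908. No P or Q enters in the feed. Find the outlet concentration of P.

Exit C_A = C_{A0}(1−X) = 1.11×0.0920 = 0.1021 mol/L.
A CSTR operates uniformly at the exit composition, giving r_P = 0.3451 and r_Q = 0.03587 (each k·C_A^n at C_A = 0.1021).
Fraction of consumed A going to P: r_P/(r_P+r_Q) = 0.9058.
C_P = 0.9058·C_{A0}·X = 0.9058×1.11×0.908 = 0.913 mol/L.

0.913 mol/L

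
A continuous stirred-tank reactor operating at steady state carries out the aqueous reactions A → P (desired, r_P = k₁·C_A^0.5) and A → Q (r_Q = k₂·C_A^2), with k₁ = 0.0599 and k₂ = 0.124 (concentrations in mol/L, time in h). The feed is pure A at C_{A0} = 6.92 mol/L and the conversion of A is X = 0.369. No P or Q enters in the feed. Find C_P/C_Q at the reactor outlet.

0.0529

Exit C_A = C_{A0}(1−X) = 6.92×0.631 = 4.367 mol/L.
Rates in a CSTR are evaluated at the outlet concentration: r_P = 0.0599×4.367^0.5 = 0.1252, r_Q = 0.124×4.367^2 = 2.364.
Overall selectivity = C_P/C_Q = r_Pτ/(r_Qτ) = r_P/r_Q = 0.0529.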